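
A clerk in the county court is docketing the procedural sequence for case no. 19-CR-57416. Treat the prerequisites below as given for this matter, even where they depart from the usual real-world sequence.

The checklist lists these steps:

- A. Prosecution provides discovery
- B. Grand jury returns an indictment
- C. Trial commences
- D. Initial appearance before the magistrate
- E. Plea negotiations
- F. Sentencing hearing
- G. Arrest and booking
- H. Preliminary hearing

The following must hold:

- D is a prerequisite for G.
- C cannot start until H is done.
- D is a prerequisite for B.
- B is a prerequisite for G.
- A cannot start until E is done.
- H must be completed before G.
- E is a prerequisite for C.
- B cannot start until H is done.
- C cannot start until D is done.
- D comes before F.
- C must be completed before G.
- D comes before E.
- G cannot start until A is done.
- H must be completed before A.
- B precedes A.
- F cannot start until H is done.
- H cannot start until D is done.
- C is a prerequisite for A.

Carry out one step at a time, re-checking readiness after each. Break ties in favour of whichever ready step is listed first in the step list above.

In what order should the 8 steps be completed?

D has no prerequisites → D first.
Ready: E and H. E is listed earlier → E.
H needed D, now all done → H.
Now B, C and F have their prerequisites met. B is listed earlier, so B next.
C and F are both available; C is listed earlier → C.
A and F are both available; A is listed earlier → A.
G now also ready, so the ready set is {F, G}; F is listed earlier → F.
G needed A, B, C, D and H, now all done → G.

D E H B C A F G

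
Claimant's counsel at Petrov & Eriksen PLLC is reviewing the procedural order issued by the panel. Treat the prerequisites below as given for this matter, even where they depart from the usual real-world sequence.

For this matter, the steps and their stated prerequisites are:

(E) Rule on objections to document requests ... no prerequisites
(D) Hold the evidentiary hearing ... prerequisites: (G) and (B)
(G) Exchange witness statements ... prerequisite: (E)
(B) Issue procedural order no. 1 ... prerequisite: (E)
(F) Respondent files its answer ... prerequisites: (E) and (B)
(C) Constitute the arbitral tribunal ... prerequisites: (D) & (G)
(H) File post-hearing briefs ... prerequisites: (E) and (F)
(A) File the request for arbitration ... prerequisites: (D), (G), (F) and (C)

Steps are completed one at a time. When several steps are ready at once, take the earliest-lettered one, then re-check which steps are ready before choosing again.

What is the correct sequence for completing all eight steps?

(E), (B), (F), (G), (D), (C), (A), (H)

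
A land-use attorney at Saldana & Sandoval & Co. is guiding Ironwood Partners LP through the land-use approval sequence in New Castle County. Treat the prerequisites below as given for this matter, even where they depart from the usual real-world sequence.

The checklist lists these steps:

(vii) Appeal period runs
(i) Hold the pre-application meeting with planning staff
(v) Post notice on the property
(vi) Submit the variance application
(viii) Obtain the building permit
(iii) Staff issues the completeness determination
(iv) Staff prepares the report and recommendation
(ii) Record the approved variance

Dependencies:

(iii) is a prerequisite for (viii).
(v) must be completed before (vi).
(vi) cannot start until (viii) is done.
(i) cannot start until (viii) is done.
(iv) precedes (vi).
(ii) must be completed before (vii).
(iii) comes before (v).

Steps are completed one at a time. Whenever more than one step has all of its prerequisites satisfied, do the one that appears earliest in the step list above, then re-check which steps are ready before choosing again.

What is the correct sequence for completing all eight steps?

(iii) (v) (viii) (i) (iv) (vi) (ii) (vii)

(iii), (iv) and (ii) have no prerequisites; (iii) is listed earlier, so (iii) is first.
(v) and (viii) now also ready, so the ready set is {(v), (viii), (iv), (ii)}; (v) is listed earlier → (v).
(viii), (iv) and (ii) are all available; (viii) is listed earlier → (viii).
(i), (iv) and (ii) are all available; (i) is listed earlier → (i).
Ready: (iv) and (ii). (iv) is listed earlier → (iv).
Now (vi) and (ii) have their prerequisites met. (vi) is listed earlier, so (vi) next.
(ii) is the only step now ready → (ii).
(vii) is the only step now ready → (vii).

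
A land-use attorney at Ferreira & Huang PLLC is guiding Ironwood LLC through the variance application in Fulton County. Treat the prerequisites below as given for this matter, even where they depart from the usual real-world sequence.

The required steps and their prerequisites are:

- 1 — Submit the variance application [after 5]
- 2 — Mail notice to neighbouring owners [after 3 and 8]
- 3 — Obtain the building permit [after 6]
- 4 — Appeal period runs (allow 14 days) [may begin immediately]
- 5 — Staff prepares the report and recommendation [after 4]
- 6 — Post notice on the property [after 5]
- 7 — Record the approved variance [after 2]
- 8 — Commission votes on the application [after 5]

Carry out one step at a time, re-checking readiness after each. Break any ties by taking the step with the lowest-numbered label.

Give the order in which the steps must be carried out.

Only 4 has no prerequisites, so it is first.
5 needed 4, now all done → 5.
Ready: 1, 6 and 8. 1 has the earlier label → 1.
6 and 8 are both available; 6 has the earlier label → 6.
3 and 8 are both available; 3 has the earlier label → 3.
Next only 8 has its prerequisites met → 8.
2 needed 3 and 8, now all done → 2.
7 needed 2, now all done → 7.

4 5 1 6 3 8 2 7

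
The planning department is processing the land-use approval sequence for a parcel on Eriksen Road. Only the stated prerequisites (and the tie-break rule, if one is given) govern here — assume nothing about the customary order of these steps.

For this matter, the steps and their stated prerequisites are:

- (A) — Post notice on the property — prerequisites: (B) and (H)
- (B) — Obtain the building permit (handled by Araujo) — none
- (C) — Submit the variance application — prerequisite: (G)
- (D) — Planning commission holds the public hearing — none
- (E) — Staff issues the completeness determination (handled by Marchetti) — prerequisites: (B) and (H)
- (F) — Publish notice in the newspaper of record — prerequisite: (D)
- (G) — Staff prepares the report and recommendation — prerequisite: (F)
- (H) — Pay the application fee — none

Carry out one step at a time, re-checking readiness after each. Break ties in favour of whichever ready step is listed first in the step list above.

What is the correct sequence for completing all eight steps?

(B) → (D) → (F) → (G) → (C) → (H) → (A) → (E)

Nothing is required for (B), (D) and (H). (B) is listed earlier → (B) first.
Now (D) and (H) have their prerequisites met. (D) is listed earlier, so (D) next.
(F) now also ready, so the ready set is {(F), (H)}; (F) is listed earlier → (F).
(G) now also ready, so the ready set is {(G), (H)}; (G) is listed earlier → (G).
(C) now also ready, so the ready set is {(C), (H)}; (C) is listed earlier → (C).
(H) is the only step now ready → (H).
Now (A) and (E) have their prerequisites met. (A) is listed earlier, so (A) next.
That leaves (E) as the only ready step → (E).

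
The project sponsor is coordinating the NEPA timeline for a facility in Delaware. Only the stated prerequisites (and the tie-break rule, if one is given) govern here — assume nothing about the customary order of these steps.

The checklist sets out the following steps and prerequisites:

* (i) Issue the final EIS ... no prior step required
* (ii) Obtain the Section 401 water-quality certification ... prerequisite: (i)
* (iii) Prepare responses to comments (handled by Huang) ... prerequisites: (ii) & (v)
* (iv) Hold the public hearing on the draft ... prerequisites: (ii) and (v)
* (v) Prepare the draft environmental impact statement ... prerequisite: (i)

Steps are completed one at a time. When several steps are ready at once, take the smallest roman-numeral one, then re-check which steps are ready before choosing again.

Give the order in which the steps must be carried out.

Only (i) has no prerequisites, so it is first.
(ii) and (v) are both available; (ii) has the earlier label → (ii).
That leaves (v) as the only ready step → (v).
Now (iii) and (iv) have their prerequisites met. (iii) has the earlier label, so (iii) next.
(iv) is the only step now ready → (iv).

(i) (ii) (v) (iii) (iv)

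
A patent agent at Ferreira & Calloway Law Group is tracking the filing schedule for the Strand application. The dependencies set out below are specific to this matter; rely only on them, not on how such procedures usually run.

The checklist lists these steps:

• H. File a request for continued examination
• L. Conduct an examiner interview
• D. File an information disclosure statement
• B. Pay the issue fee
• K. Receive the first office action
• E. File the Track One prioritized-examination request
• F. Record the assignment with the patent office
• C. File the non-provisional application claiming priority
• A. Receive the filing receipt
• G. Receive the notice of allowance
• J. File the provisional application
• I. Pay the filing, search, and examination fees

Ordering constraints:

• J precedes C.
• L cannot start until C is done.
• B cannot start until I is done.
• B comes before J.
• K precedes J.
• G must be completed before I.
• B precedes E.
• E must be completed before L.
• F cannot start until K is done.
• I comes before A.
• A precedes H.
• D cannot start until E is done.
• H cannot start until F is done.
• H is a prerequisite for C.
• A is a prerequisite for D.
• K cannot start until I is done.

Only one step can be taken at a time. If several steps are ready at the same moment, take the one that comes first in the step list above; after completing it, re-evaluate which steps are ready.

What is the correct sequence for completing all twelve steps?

G, I, B, K, E, F, A, H, D, J, C, L

G has no prerequisites → G first.
That leaves I as the only ready step → I.
Now B, K and A have their prerequisites met. B is listed earlier, so B next.
Now K, E and A have their prerequisites met. K is listed earlier, so K next.
Ready: E, F, A and J. E is listed earlier → E.
Ready: F, A and J. F is listed earlier → F.
Ready: A and J. A is listed earlier → A.
H, D and J are all available; H is listed earlier → H.
D and J are both available; D is listed earlier → D.
J needed B and K, now all done → J.
That leaves C as the only ready step → C.
That leaves L as the only ready step → L.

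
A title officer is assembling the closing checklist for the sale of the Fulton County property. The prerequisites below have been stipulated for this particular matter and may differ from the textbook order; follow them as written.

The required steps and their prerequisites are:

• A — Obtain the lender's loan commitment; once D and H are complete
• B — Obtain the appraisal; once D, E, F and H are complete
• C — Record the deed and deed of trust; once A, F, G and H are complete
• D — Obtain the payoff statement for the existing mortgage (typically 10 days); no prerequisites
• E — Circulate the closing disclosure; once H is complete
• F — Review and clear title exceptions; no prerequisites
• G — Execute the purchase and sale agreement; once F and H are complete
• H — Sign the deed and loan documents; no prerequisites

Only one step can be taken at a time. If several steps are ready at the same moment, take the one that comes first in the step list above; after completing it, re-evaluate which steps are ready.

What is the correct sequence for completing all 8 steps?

D, F and H have no prerequisites; D is listed earlier, so D is first.
F and H are both available; F is listed earlier → F.
That leaves H as the only ready step → H.
A, E and G are all available; A is listed earlier → A.
E and G are both available; E is listed earlier → E.
B now also ready, so the ready set is {B, G}; B is listed earlier → B.
G needed F and H, now all done → G.
C needed A, F, G and H, now all done → C.

D F H A E B G C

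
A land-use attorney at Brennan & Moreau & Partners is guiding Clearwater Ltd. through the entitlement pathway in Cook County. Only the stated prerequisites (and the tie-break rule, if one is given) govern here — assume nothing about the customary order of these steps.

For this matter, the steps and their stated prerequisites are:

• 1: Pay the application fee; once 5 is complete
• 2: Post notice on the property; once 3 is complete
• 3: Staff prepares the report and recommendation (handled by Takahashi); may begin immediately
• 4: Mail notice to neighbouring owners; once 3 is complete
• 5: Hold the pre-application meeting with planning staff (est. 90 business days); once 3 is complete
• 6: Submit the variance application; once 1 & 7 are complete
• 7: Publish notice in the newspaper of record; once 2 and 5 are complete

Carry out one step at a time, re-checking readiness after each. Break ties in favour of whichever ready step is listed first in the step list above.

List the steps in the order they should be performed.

3 → 2 → 4 → 5 → 1 → 7 → 6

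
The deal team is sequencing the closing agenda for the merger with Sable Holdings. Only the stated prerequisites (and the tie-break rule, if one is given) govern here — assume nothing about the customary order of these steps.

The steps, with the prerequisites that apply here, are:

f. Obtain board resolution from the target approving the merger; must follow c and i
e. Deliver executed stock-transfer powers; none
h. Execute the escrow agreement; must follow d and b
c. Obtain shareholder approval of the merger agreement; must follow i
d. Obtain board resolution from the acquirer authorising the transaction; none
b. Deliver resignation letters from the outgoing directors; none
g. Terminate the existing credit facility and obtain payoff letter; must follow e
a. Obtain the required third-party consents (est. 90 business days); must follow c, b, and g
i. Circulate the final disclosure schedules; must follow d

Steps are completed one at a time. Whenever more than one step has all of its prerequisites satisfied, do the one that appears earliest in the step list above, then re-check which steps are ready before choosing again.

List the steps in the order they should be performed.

e, d and b have no prerequisites; e is listed earlier, so e is first.
Now d, b and g have their prerequisites met. d is listed earlier, so d next.
i now also ready, so the ready set is {b, g, i}; b is listed earlier → b.
Ready: h, g and i. h is listed earlier → h.
Ready: g and i. g is listed earlier → g.
That leaves i as the only ready step → i.
Next only c has its prerequisites met → c.
f and a are both available; f is listed earlier → f.
That leaves a as the only ready step → a.

e, d, b, h, g, i, c, f, a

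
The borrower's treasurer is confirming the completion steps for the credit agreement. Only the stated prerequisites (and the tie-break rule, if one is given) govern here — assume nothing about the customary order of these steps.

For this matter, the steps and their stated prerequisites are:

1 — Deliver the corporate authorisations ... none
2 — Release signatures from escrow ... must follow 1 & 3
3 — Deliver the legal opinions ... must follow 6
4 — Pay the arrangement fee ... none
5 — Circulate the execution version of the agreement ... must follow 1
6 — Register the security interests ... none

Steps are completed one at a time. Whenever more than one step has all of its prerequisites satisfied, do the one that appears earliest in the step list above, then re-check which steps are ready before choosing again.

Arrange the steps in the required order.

1, 4, 5, 6, 3, 2

1, 4 and 6 have no prerequisites; 1 is listed earlier, so 1 is first.
Ready: 4, 5 and 6. 4 is listed earlier → 4.
5 and 6 are both available; 5 is listed earlier → 5.
That leaves 6 as the only ready step → 6.
3 is the only step now ready → 3.
2 needed 1 and 3, now all done → 2.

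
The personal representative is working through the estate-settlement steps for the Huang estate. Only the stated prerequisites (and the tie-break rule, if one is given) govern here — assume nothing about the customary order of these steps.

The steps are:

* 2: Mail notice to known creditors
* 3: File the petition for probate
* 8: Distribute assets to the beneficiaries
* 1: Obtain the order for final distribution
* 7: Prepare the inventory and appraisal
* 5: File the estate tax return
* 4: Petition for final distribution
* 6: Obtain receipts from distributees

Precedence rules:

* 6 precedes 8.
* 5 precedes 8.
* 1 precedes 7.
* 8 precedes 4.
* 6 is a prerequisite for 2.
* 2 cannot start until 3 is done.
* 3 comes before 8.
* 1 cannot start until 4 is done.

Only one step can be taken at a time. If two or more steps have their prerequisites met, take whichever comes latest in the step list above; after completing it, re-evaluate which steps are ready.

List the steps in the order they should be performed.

6, 5 and 3 have no prerequisites; 6 is listed later, so 6 is first.
Ready: 5 and 3. 5 is listed later → 5.
That leaves 3 as the only ready step → 3.
Now 8 and 2 have their prerequisites met. 8 is listed later, so 8 next.
Now 4 and 2 have their prerequisites met. 4 is listed later, so 4 next.
Now 1 and 2 have their prerequisites met. 1 is listed later, so 1 next.
Ready: 7 and 2. 7 is listed later → 7.
2 needed 6 and 3, now all done → 2.

6 5 3 8 4 1 7 2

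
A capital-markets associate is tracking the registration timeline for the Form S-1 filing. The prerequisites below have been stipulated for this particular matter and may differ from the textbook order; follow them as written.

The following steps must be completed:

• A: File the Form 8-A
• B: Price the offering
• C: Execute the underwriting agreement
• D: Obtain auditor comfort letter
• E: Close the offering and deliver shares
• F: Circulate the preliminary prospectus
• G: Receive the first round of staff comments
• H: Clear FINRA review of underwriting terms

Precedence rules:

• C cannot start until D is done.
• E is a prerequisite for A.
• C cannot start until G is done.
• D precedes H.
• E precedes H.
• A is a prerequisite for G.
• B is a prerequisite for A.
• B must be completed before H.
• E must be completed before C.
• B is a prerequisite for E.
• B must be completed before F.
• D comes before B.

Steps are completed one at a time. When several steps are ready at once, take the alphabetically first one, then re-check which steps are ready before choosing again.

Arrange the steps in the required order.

D, B, E, A, F, G, C, H

Only D has no prerequisites, so it is first.
B needed D, now all done → B.
E and F are both available; E has the earlier label → E.
Ready: A, F and H. A has the earlier label → A.
F, G and H are all available; F has the earlier label → F.
Ready: G and H. G has the earlier label → G.
C now also ready, so the ready set is {C, H}; C has the earlier label → C.
H needed B, D and E, now all done → H.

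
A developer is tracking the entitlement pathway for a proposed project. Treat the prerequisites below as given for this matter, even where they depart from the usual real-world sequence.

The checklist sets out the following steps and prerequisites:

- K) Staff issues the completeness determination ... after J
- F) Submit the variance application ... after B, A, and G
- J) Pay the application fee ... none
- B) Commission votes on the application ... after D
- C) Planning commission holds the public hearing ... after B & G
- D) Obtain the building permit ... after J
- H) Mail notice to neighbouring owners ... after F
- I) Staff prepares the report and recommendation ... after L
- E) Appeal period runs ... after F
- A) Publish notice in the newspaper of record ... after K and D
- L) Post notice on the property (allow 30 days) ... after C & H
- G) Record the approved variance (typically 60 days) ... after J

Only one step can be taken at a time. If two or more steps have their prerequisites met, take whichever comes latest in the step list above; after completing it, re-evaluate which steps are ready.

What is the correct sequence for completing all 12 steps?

J → G → D → B → C → K → A → F → E → H → L → I

J has no prerequisites → J first.
G, D and K are all available; G is listed later → G.
D and K are both available; D is listed later → D.
B now also ready, so the ready set is {B, K}; B is listed later → B.
C now also ready, so the ready set is {C, K}; C is listed later → C.
Next only K has its prerequisites met → K.
A is the only step now ready → A.
That leaves F as the only ready step → F.
Now E and H have their prerequisites met. E is listed later, so E next.
Next only H has its prerequisites met → H.
L is the only step now ready → L.
I needed L, now all done → I.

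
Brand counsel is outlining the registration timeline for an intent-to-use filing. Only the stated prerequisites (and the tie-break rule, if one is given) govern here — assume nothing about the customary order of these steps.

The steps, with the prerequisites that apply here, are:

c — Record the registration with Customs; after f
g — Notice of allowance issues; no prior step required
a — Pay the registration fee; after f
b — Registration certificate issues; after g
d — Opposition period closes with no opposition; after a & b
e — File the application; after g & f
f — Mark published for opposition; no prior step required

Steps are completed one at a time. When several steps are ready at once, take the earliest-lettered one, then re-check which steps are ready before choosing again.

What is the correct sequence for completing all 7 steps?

f a c g b d e

Nothing is required for f and g. f has the earlier label → f first.
a and c now also ready, so the ready set is {a, c, g}; a has the earlier label → a.
c and g are both available; c has the earlier label → c.
That leaves g as the only ready step → g.
Ready: b and e. b has the earlier label → b.
d and e are both available; d has the earlier label → d.
e needed f and g, now all done → e.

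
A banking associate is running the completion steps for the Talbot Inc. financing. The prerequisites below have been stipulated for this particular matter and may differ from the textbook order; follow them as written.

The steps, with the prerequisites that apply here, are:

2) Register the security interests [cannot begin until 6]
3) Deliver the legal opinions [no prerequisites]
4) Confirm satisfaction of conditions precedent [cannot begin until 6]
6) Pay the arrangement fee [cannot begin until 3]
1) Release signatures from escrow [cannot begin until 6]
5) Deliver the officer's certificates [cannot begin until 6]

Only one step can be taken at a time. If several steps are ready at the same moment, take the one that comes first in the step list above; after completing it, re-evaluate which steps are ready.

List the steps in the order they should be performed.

3 6 2 4 1 5

3 is the only step with nothing outstanding, so it goes first.
6 needed 3, now all done → 6.
Now 2, 4, 1 and 5 have their prerequisites met. 2 is listed earlier, so 2 next.
4, 1 and 5 are all available; 4 is listed earlier → 4.
Ready: 1 and 5. 1 is listed earlier → 1.
That leaves 5 as the only ready step → 5.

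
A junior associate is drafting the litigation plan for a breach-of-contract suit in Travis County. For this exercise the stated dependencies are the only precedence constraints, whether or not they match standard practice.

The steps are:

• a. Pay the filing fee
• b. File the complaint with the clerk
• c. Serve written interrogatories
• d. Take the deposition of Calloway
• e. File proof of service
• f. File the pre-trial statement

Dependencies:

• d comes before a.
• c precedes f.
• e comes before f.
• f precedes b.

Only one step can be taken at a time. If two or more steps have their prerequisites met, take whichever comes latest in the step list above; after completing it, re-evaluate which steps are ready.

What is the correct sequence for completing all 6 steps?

e → d → c → f → b → a

e, d and c have no prerequisites; e is listed later, so e is first.
Now d and c have their prerequisites met. d is listed later, so d next.
a now also ready, so the ready set is {c, a}; c is listed later → c.
Ready: f and a. f is listed later → f.
b and a are both available; b is listed later → b.
a needed d, now all done → a.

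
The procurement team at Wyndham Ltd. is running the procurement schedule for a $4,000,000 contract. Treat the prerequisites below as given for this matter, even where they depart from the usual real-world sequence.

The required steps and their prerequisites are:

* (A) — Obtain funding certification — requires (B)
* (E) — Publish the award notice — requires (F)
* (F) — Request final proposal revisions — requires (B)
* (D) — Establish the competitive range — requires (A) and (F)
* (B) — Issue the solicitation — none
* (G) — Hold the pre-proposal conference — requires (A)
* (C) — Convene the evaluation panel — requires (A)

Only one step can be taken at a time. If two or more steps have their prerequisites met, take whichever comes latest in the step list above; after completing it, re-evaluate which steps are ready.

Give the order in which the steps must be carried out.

Only (B) has no prerequisites, so it is first.
Now (F) and (A) have their prerequisites met. (F) is listed later, so (F) next.
(E) and (A) are both available; (E) is listed later → (E).
(A) is the only step now ready → (A).
(C), (G) and (D) are all available; (C) is listed later → (C).
(G) and (D) are both available; (G) is listed later → (G).
Next only (D) has its prerequisites met → (D).

(B) (F) (E) (A) (C) (G) (D)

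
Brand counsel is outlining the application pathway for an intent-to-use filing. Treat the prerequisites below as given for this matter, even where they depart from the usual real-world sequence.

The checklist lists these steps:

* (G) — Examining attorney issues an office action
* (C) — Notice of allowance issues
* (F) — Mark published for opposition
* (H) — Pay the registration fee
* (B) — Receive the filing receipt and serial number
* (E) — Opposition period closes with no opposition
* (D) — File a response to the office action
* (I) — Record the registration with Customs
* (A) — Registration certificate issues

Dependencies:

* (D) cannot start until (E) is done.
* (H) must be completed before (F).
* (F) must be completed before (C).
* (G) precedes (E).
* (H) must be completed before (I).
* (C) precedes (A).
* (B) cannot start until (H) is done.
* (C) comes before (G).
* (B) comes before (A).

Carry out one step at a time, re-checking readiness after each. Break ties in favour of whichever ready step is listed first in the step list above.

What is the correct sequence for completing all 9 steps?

Only (H) has no prerequisites, so it is first.
(F), (B) and (I) are all available; (F) is listed earlier → (F).
(C) now also ready, so the ready set is {(C), (B), (I)}; (C) is listed earlier → (C).
(G), (B) and (I) are all available; (G) is listed earlier → (G).
(E) now also ready, so the ready set is {(B), (E), (I)}; (B) is listed earlier → (B).
(E), (I) and (A) are all available; (E) is listed earlier → (E).
Ready: (D), (I) and (A). (D) is listed earlier → (D).
Ready: (I) and (A). (I) is listed earlier → (I).
(A) needed (C) and (B), now all done → (A).

(H) → (F) → (C) → (G) → (B) → (E) → (D) → (I) → (A)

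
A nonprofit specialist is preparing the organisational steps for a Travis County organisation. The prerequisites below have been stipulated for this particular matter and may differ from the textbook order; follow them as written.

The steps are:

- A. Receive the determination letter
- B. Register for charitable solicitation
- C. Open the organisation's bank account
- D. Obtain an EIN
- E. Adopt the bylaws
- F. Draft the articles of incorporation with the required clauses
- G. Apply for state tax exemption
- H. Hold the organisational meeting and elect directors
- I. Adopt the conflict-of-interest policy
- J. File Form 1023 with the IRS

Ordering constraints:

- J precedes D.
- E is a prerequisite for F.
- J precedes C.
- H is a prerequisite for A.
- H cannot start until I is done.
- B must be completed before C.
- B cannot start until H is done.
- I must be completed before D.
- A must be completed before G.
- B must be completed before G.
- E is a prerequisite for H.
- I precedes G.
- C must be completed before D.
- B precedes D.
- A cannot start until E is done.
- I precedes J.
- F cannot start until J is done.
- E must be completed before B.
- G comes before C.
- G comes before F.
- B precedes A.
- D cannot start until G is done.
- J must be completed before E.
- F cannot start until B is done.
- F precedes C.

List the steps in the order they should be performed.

I, J, E, H, B, A, G, F, C, D

I is the only step with nothing outstanding, so it goes first.
That leaves J as the only ready step → J.
E needed J, now all done → E.
H is the only step now ready → H.
B is the only step now ready → B.
A is the only step now ready → A.
G needed A, B and I, now all done → G.
F needed B, E, G and J, now all done → F.
Next only C has its prerequisites met → C.
That leaves D as the only ready step → D.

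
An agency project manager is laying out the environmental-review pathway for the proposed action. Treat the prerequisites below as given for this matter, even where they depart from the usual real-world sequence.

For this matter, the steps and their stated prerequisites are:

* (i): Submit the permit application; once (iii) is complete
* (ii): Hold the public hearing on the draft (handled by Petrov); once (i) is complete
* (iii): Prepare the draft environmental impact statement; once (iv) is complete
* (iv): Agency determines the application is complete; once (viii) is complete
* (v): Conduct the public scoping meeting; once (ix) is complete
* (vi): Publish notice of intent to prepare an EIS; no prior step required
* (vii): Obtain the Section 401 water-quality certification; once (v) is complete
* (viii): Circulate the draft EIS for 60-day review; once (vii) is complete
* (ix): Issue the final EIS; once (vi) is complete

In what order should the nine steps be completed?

(vi) has no prerequisites → (vi) first.
(ix) is the only step now ready → (ix).
(v) is the only step now ready → (v).
(vii) needed (v), now all done → (vii).
That leaves (viii) as the only ready step → (viii).
(iv) is the only step now ready → (iv).
That leaves (iii) as the only ready step → (iii).
Next only (i) has its prerequisites met → (i).
Next only (ii) has its prerequisites met → (ii).

(vi), (ix), (v), (vii), (viii), (iv), (iii), (i), (ii)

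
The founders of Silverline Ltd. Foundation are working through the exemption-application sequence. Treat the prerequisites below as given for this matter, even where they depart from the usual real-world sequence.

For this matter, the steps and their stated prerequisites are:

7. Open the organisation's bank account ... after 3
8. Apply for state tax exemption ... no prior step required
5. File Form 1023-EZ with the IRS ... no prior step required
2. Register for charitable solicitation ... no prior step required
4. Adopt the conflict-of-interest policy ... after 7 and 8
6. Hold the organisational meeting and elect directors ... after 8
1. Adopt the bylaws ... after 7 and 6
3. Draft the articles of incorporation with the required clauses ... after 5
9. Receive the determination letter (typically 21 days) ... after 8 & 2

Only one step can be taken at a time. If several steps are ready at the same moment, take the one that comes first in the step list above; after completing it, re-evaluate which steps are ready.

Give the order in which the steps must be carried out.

Nothing is required for 8, 5 and 2. 8 is listed earlier → 8 first.
6 now also ready, so the ready set is {5, 2, 6}; 5 is listed earlier → 5.
2, 6 and 3 are all available; 2 is listed earlier → 2.
9 now also ready, so the ready set is {6, 3, 9}; 6 is listed earlier → 6.
Ready: 3 and 9. 3 is listed earlier → 3.
7 and 9 are both available; 7 is listed earlier → 7.
4 and 1 now also ready, so the ready set is {4, 1, 9}; 4 is listed earlier → 4.
1 and 9 are both available; 1 is listed earlier → 1.
9 needed 8 and 2, now all done → 9.

8 5 2 6 3 7 4 1 9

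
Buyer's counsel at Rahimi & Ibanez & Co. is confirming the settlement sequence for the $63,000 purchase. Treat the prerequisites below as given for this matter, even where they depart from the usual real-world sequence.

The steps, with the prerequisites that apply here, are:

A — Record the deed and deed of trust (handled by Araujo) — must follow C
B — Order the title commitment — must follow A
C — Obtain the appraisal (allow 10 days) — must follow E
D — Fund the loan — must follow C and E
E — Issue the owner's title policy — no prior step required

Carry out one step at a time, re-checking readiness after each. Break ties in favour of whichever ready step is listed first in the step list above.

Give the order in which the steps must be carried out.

E has no prerequisites → E first.
C is the only step now ready → C.
A and D are both available; A is listed earlier → A.
Ready: B and D. B is listed earlier → B.
D needed C and E, now all done → D.

E → C → A → B → D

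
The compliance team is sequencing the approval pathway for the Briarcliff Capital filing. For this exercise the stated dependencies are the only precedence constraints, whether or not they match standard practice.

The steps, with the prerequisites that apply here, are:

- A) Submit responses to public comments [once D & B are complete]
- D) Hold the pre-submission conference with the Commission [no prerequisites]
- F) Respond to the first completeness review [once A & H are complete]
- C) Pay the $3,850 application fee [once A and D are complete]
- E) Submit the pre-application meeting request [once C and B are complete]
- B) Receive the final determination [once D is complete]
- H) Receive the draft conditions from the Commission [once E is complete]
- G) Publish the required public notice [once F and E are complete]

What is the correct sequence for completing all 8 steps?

D B A C E H F G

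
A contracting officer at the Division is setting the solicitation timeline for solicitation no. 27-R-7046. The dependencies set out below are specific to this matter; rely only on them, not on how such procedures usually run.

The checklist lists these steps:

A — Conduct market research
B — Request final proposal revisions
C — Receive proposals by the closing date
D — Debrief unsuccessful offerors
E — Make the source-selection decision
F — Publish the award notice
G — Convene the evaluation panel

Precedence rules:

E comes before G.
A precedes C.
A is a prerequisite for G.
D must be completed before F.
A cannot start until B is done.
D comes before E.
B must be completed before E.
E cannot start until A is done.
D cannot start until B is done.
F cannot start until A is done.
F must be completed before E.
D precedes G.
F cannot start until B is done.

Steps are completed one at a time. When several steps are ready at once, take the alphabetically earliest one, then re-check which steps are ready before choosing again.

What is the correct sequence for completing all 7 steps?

Only B has no prerequisites, so it is first.
Ready: A and D. A has the earlier label → A.
Ready: C and D. C has the earlier label → C.
That leaves D as the only ready step → D.
F is the only step now ready → F.
E needed A, B, D and F, now all done → E.
G is the only step now ready → G.

B, A, C, D, F, E, G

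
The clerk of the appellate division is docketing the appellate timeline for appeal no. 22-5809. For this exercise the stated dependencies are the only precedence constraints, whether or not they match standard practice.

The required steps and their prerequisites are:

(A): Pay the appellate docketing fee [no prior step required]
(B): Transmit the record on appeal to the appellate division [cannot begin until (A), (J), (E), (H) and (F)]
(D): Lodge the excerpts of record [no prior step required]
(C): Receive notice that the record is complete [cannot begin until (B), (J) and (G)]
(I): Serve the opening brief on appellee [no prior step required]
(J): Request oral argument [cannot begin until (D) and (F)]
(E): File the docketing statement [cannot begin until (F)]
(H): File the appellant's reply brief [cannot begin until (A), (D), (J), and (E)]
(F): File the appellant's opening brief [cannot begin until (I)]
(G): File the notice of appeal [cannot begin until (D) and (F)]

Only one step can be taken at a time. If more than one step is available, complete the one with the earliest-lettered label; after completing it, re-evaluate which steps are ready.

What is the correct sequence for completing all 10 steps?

(A), (D), (I), (F), (E), (G), (J), (H), (B), (C)

Nothing is required for (A), (D) and (I). (A) has the earlier label → (A) first.
Now (D) and (I) have their prerequisites met. (D) has the earlier label, so (D) next.
(I) is the only step now ready → (I).
(F) needed (I), now all done → (F).
Now (E), (G) and (J) have their prerequisites met. (E) has the earlier label, so (E) next.
Ready: (G) and (J). (G) has the earlier label → (G).
(J) is the only step now ready → (J).
(H) is the only step now ready → (H).
Next only (B) has its prerequisites met → (B).
(C) needed (B), (G) and (J), now all done → (C).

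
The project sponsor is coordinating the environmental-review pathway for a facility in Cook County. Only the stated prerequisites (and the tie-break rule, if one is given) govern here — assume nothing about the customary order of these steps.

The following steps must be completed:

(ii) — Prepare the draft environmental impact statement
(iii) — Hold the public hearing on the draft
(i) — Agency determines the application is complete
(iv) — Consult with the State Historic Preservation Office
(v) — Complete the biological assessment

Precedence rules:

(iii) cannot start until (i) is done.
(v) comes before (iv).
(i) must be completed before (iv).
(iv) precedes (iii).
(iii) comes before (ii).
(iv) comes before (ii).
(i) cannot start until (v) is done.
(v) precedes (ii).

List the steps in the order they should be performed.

(v), (i), (iv), (iii), (ii)

Only (v) has no prerequisites, so it is first.
(i) needed (v), now all done → (i).
(iv) needed (i) and (v), now all done → (iv).
(iii) is the only step now ready → (iii).
That leaves (ii) as the only ready step → (ii).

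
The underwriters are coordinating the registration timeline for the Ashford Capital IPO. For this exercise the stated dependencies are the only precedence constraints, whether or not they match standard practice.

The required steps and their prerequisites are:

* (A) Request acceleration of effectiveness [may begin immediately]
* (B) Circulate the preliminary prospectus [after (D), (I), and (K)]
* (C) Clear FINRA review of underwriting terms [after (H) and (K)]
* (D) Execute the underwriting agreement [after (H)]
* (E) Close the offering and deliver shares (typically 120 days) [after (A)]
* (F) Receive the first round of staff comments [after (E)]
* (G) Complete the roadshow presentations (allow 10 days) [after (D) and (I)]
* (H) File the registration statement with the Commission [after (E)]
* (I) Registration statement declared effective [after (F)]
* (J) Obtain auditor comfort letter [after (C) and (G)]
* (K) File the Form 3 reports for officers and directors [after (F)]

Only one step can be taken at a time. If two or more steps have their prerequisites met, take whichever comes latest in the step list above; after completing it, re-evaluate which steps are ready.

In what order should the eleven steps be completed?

(A) has no prerequisites → (A) first.
Next only (E) has its prerequisites met → (E).
(H) and (F) are both available; (H) is listed later → (H).
(D) now also ready, so the ready set is {(F), (D)}; (F) is listed later → (F).
Ready: (K), (I) and (D). (K) is listed later → (K).
(I), (D) and (C) are all available; (I) is listed later → (I).
Ready: (D) and (C). (D) is listed later → (D).
Now (G), (C) and (B) have their prerequisites met. (G) is listed later, so (G) next.
(C) and (B) are both available; (C) is listed later → (C).
(J) and (B) are both available; (J) is listed later → (J).
That leaves (B) as the only ready step → (B).

(A) (E) (H) (F) (K) (I) (D) (G) (C) (J) (B)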